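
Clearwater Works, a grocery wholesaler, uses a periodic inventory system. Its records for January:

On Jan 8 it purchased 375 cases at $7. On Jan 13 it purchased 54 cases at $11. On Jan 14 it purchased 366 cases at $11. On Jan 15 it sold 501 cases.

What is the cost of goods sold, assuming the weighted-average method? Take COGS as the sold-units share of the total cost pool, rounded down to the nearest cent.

Jan 15, sell 501: 501/795 × $7,245.00 → $4,565.71
Ending inventory (cost pool remaining) = $2,679.29

COGS = $4,565.71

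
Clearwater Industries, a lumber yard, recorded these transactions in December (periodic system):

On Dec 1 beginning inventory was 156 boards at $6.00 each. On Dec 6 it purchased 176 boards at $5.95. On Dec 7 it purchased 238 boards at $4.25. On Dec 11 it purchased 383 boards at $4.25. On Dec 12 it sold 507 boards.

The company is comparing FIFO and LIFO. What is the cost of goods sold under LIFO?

COGS = $2,154.75

FIFO COGS: 156 @ $6.00 + 176 @ $5.95 + 175 @ $4.25 = $2,726.95
LIFO COGS: 383 @ $4.25 + 124 @ $4.25 = $2,154.75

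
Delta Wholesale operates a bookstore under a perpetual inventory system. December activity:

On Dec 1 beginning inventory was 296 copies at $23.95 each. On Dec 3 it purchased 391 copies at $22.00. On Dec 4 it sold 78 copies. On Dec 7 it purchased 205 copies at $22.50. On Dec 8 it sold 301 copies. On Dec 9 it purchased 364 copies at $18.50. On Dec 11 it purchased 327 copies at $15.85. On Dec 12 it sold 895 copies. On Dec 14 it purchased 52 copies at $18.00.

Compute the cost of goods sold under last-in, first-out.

COGS = $24,845.45

Dec 4, 78 sold [LIFO — newest first]: 78 @ $22.00 = $1,716.00
Dec 8, 301 sold [LIFO — newest first]: 205 @ $22.50 + 96 @ $22.00 = $6,724.50
Dec 12, 895 sold [LIFO — newest first]: 327 @ $15.85 + 364 @ $18.50 + 204 @ $22.00 = $16,404.95
Total COGS = $1,716.00 + $6,724.50 + $16,404.95 = $24,845.45
Ending inventory: 296 @ $23.95 + 13 @ $22.00 + 52 @ $18.00 = $8,311.20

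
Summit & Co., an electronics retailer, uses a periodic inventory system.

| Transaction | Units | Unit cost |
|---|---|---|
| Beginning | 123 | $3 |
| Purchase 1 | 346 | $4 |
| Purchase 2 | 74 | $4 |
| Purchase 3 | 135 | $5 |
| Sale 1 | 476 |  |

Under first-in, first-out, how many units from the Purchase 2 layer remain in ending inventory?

67

Sale 1 (476) [FIFO — oldest first]: 123 @ $3 + 346 @ $4 + 7 @ $4 = $1,781
Ending inventory: 67 @ $4 + 135 @ $5 = $943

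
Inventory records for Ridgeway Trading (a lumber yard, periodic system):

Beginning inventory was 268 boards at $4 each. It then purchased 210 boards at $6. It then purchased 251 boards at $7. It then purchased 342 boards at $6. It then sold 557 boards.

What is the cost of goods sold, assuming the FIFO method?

Sale 1 (557) [FIFO — oldest first]: 268 @ $4 + 210 @ $6 + 79 @ $7 = $2,885
Ending inventory: 172 @ $7 + 342 @ $6 = $3,256

COGS = $2,885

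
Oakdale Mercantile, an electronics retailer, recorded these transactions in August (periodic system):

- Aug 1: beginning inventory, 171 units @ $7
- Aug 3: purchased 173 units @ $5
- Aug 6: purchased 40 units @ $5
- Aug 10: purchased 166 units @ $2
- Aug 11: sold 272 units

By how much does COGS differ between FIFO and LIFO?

$840

FIFO COGS: 171 @ $7 + 101 @ $5 = $1,702
LIFO COGS: 166 @ $2 + 40 @ $5 + 66 @ $5 = $862
Difference = |$1,702 − $862| = $840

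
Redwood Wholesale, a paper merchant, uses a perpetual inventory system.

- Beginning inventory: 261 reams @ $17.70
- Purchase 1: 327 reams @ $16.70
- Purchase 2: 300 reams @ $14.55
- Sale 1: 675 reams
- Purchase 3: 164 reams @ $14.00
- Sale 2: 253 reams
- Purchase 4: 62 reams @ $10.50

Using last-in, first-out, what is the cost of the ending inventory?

Ending inventory = $2,845.80

Sale 1 (675) [LIFO — newest first]: 300 @ $14.55 + 327 @ $16.70 + 48 @ $17.70 = $10,675.50
Sale 2 (253) [LIFO — newest first]: 164 @ $14.00 + 89 @ $17.70 = $3,871.30
Total COGS = $10,675.50 + $3,871.30 = $14,546.80
Ending inventory: 124 @ $17.70 + 62 @ $10.50 = $2,845.80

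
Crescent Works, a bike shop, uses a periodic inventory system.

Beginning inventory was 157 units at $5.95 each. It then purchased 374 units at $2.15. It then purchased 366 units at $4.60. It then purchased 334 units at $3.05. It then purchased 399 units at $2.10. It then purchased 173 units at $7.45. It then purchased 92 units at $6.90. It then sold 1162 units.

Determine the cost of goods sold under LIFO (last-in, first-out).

Sale 1 (1162) [LIFO — newest first]: 92 @ $6.90 + 173 @ $7.45 + 399 @ $2.10 + 334 @ $3.05 + 164 @ $4.60 = $4,534.65
Ending inventory: 157 @ $5.95 + 374 @ $2.15 + 202 @ $4.60 = $2,667.45

COGS = $4,534.65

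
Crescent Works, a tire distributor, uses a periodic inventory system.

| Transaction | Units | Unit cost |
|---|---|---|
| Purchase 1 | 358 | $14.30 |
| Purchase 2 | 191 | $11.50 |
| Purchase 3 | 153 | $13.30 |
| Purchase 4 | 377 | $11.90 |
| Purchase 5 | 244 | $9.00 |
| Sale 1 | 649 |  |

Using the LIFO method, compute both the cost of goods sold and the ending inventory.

Sale 1 (649) [LIFO — newest first]: 244 @ $9.00 + 377 @ $11.90 + 28 @ $13.30 = $7,054.70
Ending inventory: 358 @ $14.30 + 191 @ $11.50 + 125 @ $13.30 = $8,978.40

COGS = $7,054.70; ending inventory = $8,978.40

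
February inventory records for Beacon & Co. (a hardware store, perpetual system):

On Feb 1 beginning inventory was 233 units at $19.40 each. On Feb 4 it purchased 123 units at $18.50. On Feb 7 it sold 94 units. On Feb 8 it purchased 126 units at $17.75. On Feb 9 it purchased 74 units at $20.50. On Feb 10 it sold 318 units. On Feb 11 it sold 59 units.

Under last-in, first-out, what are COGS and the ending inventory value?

Feb 7, 94 sold [LIFO — newest first]: 94 @ $18.50 = $1,739.00
Feb 10, 318 sold [LIFO — newest first]: 74 @ $20.50 + 126 @ $17.75 + 29 @ $18.50 + 89 @ $19.40 = $6,016.60
Feb 11, 59 sold [LIFO — newest first]: 59 @ $19.40 = $1,144.60
Total COGS = $1,739.00 + $6,016.60 + $1,144.60 = $8,900.20
Ending inventory: 85 @ $19.40 = $1,649.00

COGS = $8,900.20; ending inventory = $1,649.00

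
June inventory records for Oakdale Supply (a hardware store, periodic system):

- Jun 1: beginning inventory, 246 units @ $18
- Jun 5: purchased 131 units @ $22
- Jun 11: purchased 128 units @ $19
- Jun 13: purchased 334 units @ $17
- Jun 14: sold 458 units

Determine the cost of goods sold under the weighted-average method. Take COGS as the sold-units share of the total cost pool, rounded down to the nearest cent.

Jun 14, sell 458: 458/839 × $15,420.00 → $8,417.59
Ending inventory (cost pool remaining) = $7,002.41

COGS = $8,417.59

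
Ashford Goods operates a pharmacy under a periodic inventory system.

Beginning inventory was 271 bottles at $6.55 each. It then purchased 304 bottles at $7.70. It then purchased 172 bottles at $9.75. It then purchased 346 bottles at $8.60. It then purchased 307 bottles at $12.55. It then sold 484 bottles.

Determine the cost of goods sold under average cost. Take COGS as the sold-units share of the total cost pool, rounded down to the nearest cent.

Sale 1, sell 484: 484/1400 × $12,621.30 → $4,363.36
Ending inventory (cost pool remaining) = $8,257.94
Check: goods available $12,621.30 = COGS $4,363.36 + ending $8,257.94

COGS = $4,363.36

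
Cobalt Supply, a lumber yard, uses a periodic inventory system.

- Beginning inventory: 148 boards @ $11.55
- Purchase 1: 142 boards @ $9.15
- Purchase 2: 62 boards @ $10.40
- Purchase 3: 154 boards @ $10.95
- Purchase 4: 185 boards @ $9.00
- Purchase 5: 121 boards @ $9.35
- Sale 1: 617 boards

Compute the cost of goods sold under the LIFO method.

Sale 1 (617) [LIFO — newest first]: 121 @ $9.35 + 185 @ $9.00 + 154 @ $10.95 + 62 @ $10.40 + 95 @ $9.15 = $5,996.70
Ending inventory: 148 @ $11.55 + 47 @ $9.15 = $2,139.45
Check: goods available $8,136.15 = COGS $5,996.70 + ending $2,139.45

COGS = $5,996.70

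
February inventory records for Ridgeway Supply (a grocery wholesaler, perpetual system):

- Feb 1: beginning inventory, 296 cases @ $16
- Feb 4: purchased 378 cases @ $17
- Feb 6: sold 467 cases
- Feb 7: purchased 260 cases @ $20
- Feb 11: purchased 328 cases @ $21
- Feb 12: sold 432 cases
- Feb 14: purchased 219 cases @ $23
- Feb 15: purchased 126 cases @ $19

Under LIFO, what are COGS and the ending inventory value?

Feb 6, 467 sold [LIFO — newest first]: 378 @ $17 + 89 @ $16 = $7,850
Feb 12, 432 sold [LIFO — newest first]: 328 @ $21 + 104 @ $20 = $8,968
Total COGS = $7,850 + $8,968 = $16,818
Ending inventory: 207 @ $16 + 156 @ $20 + 219 @ $23 + 126 @ $19 = $13,863

COGS = $16,818; ending inventory = $13,863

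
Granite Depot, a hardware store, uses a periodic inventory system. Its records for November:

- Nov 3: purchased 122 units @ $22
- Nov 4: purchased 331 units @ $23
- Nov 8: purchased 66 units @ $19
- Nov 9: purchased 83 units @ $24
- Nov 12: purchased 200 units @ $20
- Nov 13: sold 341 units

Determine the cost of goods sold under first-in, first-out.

Nov 13, 341 sold [FIFO — oldest first]: 122 @ $22 + 219 @ $23 = $7,721
Ending inventory: 112 @ $23 + 66 @ $19 + 83 @ $24 + 200 @ $20 = $9,822

COGS = $7,721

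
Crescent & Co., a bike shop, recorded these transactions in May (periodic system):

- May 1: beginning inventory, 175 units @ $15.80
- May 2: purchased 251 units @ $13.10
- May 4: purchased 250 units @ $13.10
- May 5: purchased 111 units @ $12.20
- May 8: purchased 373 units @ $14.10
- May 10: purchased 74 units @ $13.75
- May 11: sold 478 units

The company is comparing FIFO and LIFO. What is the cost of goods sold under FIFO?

COGS = $6,734.30

FIFO COGS: 175 @ $15.80 + 251 @ $13.10 + 52 @ $13.10 = $6,734.30
LIFO COGS: 74 @ $13.75 + 373 @ $14.10 + 31 @ $12.20 = $6,655.00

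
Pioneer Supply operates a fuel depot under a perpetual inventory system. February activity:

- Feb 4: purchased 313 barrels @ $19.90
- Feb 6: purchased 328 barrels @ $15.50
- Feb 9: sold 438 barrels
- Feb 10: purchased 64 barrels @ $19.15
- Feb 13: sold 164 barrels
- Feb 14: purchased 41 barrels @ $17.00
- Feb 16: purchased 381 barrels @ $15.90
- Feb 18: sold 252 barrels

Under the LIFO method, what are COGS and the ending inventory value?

Feb 9, 438 sold [LIFO — newest first]: 328 @ $15.50 + 110 @ $19.90 = $7,273.00
Feb 13, 164 sold [LIFO — newest first]: 64 @ $19.15 + 100 @ $19.90 = $3,215.60
Feb 18, 252 sold [LIFO — newest first]: 252 @ $15.90 = $4,006.80
Total COGS = $7,273.00 + $3,215.60 + $4,006.80 = $14,495.40
Ending inventory: 103 @ $19.90 + 41 @ $17.00 + 129 @ $15.90 = $4,797.80

COGS = $14,495.40; ending inventory = $4,797.80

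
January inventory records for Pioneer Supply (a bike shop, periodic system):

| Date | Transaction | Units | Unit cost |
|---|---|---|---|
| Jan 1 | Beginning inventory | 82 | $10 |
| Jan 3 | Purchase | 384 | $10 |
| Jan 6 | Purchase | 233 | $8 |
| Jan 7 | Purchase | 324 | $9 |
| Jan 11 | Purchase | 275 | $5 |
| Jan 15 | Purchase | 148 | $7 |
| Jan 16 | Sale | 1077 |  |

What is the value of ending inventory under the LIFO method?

Jan 16, 1077 sold [LIFO — newest first]: 148 @ $7 + 275 @ $5 + 324 @ $9 + 233 @ $8 + 97 @ $10 = $8,161
Ending inventory: 82 @ $10 + 287 @ $10 = $3,690

Ending inventory = $3,690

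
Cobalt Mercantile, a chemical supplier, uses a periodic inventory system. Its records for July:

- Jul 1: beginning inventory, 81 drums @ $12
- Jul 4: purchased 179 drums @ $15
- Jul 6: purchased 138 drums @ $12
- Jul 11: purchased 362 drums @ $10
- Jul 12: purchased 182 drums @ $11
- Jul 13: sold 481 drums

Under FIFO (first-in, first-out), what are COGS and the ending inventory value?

COGS = $6,143; ending inventory = $4,792

Jul 13, 481 sold [FIFO — oldest first]: 81 @ $12 + 179 @ $15 + 138 @ $12 + 83 @ $10 = $6,143
Ending inventory: 279 @ $10 + 182 @ $11 = $4,792
Check: goods available $10,935 = COGS $6,143 + ending $4,792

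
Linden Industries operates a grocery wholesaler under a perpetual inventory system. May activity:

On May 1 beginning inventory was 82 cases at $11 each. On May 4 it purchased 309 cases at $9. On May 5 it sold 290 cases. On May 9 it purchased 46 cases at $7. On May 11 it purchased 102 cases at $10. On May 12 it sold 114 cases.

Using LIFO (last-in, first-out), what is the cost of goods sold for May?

May 5, 290 sold [LIFO — newest first]: 290 @ $9 = $2,610
May 12, 114 sold [LIFO — newest first]: 102 @ $10 + 12 @ $7 = $1,104
Total COGS = $2,610 + $1,104 = $3,714
Ending inventory: 82 @ $11 + 19 @ $9 + 34 @ $7 = $1,311

COGS = $3,714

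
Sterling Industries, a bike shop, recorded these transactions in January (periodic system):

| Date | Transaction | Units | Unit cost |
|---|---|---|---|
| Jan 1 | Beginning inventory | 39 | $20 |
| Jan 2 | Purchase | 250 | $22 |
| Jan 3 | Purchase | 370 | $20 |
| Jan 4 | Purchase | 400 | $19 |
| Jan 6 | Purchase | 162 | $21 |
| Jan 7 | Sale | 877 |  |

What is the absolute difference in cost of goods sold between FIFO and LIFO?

FIFO COGS: 39 @ $20 + 250 @ $22 + 370 @ $20 + 218 @ $19 = $17,822
LIFO COGS: 162 @ $21 + 400 @ $19 + 315 @ $20 = $17,302
Difference = |$17,822 − $17,302| = $520

$520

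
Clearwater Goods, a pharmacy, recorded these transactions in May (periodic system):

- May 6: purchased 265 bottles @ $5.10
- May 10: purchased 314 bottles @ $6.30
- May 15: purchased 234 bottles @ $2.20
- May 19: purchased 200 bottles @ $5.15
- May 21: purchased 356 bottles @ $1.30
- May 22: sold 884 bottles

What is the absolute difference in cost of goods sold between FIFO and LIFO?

FIFO COGS: 265 @ $5.10 + 314 @ $6.30 + 234 @ $2.20 + 71 @ $5.15 = $4,210.15
LIFO COGS: 356 @ $1.30 + 200 @ $5.15 + 234 @ $2.20 + 94 @ $6.30 = $2,599.80
Difference = |$4,210.15 − $2,599.80| = $1,610.35

$1,610.35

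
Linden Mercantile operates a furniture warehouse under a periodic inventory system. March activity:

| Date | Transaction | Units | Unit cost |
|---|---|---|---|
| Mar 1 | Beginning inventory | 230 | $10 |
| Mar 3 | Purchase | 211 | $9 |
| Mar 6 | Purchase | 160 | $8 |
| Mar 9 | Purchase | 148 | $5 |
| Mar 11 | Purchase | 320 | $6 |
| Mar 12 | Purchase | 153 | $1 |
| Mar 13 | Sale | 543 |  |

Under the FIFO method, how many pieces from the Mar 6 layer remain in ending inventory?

Mar 13, 543 sold [FIFO — oldest first]: 230 @ $10 + 211 @ $9 + 102 @ $8 = $5,015
Ending inventory: 58 @ $8 + 148 @ $5 + 320 @ $6 + 153 @ $1 = $3,277

58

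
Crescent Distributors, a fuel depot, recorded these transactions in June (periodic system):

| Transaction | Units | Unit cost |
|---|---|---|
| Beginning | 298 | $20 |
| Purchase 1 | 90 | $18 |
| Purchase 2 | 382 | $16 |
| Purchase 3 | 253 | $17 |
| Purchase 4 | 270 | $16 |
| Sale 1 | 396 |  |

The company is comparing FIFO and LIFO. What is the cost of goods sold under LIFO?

COGS = $6,462

FIFO COGS: 298 @ $20 + 90 @ $18 + 8 @ $16 = $7,708
LIFO COGS: 270 @ $16 + 126 @ $17 = $6,462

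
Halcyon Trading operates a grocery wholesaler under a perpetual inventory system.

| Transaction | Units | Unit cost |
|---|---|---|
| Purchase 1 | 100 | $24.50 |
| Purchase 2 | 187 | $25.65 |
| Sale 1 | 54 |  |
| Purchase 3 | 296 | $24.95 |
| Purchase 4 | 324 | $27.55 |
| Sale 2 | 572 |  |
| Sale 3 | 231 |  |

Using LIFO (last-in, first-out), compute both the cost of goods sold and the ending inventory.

Sale 1 (54) [LIFO — newest first]: 54 @ $25.65 = $1,385.10
Sale 2 (572) [LIFO — newest first]: 324 @ $27.55 + 248 @ $24.95 = $15,113.80
Sale 3 (231) [LIFO — newest first]: 48 @ $24.95 + 133 @ $25.65 + 50 @ $24.50 = $5,834.05
Total COGS = $1,385.10 + $15,113.80 + $5,834.05 = $22,332.95
Ending inventory: 50 @ $24.50 = $1,225.00
Check: goods available $23,557.95 = COGS $22,332.95 + ending $1,225.00

COGS = $22,332.95; ending inventory = $1,225.00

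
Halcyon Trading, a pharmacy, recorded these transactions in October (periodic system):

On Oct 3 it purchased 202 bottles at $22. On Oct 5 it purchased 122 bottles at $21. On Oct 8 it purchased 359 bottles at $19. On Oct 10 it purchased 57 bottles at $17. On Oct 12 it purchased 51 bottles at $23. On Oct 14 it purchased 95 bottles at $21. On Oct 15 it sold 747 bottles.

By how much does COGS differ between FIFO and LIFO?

$51

FIFO COGS: 202 @ $22 + 122 @ $21 + 359 @ $19 + 57 @ $17 + 7 @ $23 = $14,957
LIFO COGS: 95 @ $21 + 51 @ $23 + 57 @ $17 + 359 @ $19 + 122 @ $21 + 63 @ $22 = $14,906
Difference = |$14,957 − $14,906| = $51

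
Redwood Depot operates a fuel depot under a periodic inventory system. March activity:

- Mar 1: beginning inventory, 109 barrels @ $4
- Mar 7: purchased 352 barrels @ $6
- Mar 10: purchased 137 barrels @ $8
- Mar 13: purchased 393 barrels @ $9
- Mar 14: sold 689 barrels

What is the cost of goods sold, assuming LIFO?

Mar 14, 689 sold [LIFO — newest first]: 393 @ $9 + 137 @ $8 + 159 @ $6 = $5,587
Ending inventory: 109 @ $4 + 193 @ $6 = $1,594

COGS = $5,587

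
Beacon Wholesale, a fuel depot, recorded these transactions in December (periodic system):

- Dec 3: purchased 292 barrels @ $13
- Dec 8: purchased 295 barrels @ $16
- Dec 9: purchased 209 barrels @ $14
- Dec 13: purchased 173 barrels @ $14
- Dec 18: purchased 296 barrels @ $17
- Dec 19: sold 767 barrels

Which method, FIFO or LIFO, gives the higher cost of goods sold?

FIFO COGS: 292 @ $13 + 295 @ $16 + 180 @ $14 = $11,036
LIFO COGS: 296 @ $17 + 173 @ $14 + 209 @ $14 + 89 @ $16 = $11,804

LIFO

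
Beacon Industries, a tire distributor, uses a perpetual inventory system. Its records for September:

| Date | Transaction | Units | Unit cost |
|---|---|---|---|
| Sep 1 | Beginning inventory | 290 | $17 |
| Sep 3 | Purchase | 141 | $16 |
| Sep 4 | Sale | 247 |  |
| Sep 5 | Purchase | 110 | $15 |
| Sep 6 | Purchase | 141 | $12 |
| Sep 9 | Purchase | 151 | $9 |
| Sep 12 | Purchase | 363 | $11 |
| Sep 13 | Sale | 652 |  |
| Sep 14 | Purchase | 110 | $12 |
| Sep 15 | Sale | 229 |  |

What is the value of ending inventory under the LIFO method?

Ending inventory = $3,026

Sep 4, 247 sold [LIFO — newest first]: 141 @ $16 + 106 @ $17 = $4,058
Sep 13, 652 sold [LIFO — newest first]: 363 @ $11 + 151 @ $9 + 138 @ $12 = $7,008
Sep 15, 229 sold [LIFO — newest first]: 110 @ $12 + 3 @ $12 + 110 @ $15 + 6 @ $17 = $3,108
Total COGS = $4,058 + $7,008 + $3,108 = $14,174
Ending inventory: 178 @ $17 = $3,026
Check: goods available $17,200 = COGS $14,174 + ending $3,026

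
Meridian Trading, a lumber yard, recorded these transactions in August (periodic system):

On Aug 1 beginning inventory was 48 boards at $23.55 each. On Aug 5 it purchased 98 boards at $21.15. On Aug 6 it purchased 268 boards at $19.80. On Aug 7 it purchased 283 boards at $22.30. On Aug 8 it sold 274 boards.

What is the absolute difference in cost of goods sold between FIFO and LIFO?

FIFO COGS: 48 @ $23.55 + 98 @ $21.15 + 128 @ $19.80 = $5,737.50
LIFO COGS: 274 @ $22.30 = $6,110.20
Difference = |$5,737.50 − $6,110.20| = $372.70

$372.70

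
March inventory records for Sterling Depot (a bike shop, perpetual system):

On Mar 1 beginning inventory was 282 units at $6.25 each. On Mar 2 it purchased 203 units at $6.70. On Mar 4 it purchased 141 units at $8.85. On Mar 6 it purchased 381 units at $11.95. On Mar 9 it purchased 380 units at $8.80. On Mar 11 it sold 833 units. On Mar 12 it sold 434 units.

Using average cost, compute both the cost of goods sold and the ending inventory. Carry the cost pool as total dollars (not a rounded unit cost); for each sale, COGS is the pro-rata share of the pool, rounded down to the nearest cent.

After Mar 1: 282 on hand, pool $1,762.50 (≈ $6.2500 each)
After Mar 2: 485 on hand, pool $3,122.60 (≈ $6.4384 each)
After Mar 4: 626 on hand, pool $4,370.45 (≈ $6.9815 each)
After Mar 6: 1007 on hand, pool $8,923.40 (≈ $8.8614 each)
After Mar 9: 1387 on hand, pool $12,267.40 (≈ $8.8446 each)
Mar 11, sell 833: 833/1387 × $12,267.40 → $7,367.51
Mar 12, sell 434: 434/554 × $4,899.89 → $3,838.54
Total COGS = $7,367.51 + $3,838.54 = $11,206.05
Ending inventory (cost pool remaining) = $1,061.35
Check: goods available $12,267.40 = COGS $11,206.05 + ending $1,061.35

COGS = $11,206.05; ending inventory = $1,061.35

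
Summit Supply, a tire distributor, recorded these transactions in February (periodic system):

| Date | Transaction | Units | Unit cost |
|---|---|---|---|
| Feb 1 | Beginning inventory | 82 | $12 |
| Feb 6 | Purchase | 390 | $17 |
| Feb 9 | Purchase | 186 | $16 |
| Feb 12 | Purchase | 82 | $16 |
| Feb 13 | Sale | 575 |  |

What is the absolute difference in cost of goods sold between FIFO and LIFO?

$245

FIFO COGS: 82 @ $12 + 390 @ $17 + 103 @ $16 = $9,262
LIFO COGS: 82 @ $16 + 186 @ $16 + 307 @ $17 = $9,507
Difference = |$9,262 − $9,507| = $245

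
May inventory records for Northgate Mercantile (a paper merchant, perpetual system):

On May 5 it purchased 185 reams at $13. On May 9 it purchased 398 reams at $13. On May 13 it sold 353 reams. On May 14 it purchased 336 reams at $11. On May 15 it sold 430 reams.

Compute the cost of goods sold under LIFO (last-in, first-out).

May 13, 353 sold [LIFO — newest first]: 353 @ $13 = $4,589
May 15, 430 sold [LIFO — newest first]: 336 @ $11 + 45 @ $13 + 49 @ $13 = $4,918
Total COGS = $4,589 + $4,918 = $9,507
Ending inventory: 136 @ $13 = $1,768

COGS = $9,507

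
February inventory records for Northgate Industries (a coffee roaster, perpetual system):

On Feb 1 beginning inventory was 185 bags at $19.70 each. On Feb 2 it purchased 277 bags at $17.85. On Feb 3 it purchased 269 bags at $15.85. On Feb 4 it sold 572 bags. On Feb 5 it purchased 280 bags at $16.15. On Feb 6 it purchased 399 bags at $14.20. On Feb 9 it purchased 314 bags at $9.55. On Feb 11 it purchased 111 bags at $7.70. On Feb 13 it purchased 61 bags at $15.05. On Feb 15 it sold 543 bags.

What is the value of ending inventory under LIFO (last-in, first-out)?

Feb 4, 572 sold [LIFO — newest first]: 269 @ $15.85 + 277 @ $17.85 + 26 @ $19.70 = $9,720.30
Feb 15, 543 sold [LIFO — newest first]: 61 @ $15.05 + 111 @ $7.70 + 314 @ $9.55 + 57 @ $14.20 = $5,580.85
Total COGS = $9,720.30 + $5,580.85 = $15,301.15
Ending inventory: 159 @ $19.70 + 280 @ $16.15 + 342 @ $14.20 = $12,510.70

Ending inventory = $12,510.70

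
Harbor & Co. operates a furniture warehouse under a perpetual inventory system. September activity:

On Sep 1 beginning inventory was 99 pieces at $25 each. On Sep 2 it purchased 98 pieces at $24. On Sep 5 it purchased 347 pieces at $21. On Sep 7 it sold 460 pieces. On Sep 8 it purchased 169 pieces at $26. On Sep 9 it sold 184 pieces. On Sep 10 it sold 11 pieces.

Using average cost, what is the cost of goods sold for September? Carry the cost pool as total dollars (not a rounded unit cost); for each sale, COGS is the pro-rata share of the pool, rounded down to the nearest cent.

After Sep 1: 99 on hand, pool $2,475.00 (≈ $25.0000 each)
After Sep 2: 197 on hand, pool $4,827.00 (≈ $24.5025 each)
After Sep 5: 544 on hand, pool $12,114.00 (≈ $22.2684 each)
Sep 7, sell 460: 460/544 × $12,114.00 → $10,243.45
After Sep 8: 253 on hand, pool $6,264.55 (≈ $24.7611 each)
Sep 9, sell 184: 184/253 × $6,264.55 → $4,556.03
Sep 10, sell 11: 11/69 × $1,708.52 → $272.37
Total COGS = $10,243.45 + $4,556.03 + $272.37 = $15,071.85
Ending inventory (cost pool remaining) = $1,436.15
Check: goods available $16,508.00 = COGS $15,071.85 + ending $1,436.15

COGS = $15,071.85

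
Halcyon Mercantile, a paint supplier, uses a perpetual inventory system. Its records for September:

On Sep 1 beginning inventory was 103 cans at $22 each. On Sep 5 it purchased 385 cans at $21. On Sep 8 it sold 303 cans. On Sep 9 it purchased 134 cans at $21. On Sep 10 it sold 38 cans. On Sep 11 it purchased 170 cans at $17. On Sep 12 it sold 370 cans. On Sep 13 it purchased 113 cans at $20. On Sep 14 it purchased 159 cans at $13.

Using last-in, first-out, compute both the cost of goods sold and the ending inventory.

COGS = $14,273; ending inventory = $6,109

Sep 8, 303 sold [LIFO — newest first]: 303 @ $21 = $6,363
Sep 10, 38 sold [LIFO — newest first]: 38 @ $21 = $798
Sep 12, 370 sold [LIFO — newest first]: 170 @ $17 + 96 @ $21 + 82 @ $21 + 22 @ $22 = $7,112
Total COGS = $6,363 + $798 + $7,112 = $14,273
Ending inventory: 81 @ $22 + 113 @ $20 + 159 @ $13 = $6,109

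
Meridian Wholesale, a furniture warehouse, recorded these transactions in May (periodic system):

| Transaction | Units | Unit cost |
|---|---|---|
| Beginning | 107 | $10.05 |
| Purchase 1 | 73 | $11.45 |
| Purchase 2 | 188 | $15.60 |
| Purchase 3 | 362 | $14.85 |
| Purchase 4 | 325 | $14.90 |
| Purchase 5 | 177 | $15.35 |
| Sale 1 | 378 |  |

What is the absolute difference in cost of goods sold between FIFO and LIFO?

$719.35

FIFO COGS: 107 @ $10.05 + 73 @ $11.45 + 188 @ $15.60 + 10 @ $14.85 = $4,992.50
LIFO COGS: 177 @ $15.35 + 201 @ $14.90 = $5,711.85
Difference = |$4,992.50 − $5,711.85| = $719.35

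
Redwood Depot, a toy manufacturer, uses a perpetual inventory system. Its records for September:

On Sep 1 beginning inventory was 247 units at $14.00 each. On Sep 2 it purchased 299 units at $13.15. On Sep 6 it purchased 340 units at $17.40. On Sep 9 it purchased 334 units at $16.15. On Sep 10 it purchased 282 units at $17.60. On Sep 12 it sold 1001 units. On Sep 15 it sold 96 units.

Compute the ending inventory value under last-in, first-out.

Sep 12, 1001 sold [LIFO — newest first]: 282 @ $17.60 + 334 @ $16.15 + 340 @ $17.40 + 45 @ $13.15 = $16,865.05
Sep 15, 96 sold [LIFO — newest first]: 96 @ $13.15 = $1,262.40
Total COGS = $16,865.05 + $1,262.40 = $18,127.45
Ending inventory: 247 @ $14.00 + 158 @ $13.15 = $5,535.70

Ending inventory = $5,535.70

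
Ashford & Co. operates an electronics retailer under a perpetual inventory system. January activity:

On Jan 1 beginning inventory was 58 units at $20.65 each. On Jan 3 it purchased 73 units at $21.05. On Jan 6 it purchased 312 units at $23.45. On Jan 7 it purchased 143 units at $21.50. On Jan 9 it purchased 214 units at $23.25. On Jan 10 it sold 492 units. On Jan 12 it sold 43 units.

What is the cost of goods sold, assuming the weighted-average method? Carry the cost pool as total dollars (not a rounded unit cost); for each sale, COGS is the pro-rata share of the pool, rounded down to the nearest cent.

COGS = $12,104.87

After Jan 1: 58 on hand, pool $1,197.70 (≈ $20.6500 each)
After Jan 3: 131 on hand, pool $2,734.35 (≈ $20.8729 each)
After Jan 6: 443 on hand, pool $10,050.75 (≈ $22.6879 each)
After Jan 7: 586 on hand, pool $13,125.25 (≈ $22.3980 each)
After Jan 9: 800 on hand, pool $18,100.75 (≈ $22.6259 each)
Jan 10, sell 492: 492/800 × $18,100.75 → $11,131.96
Jan 12, sell 43: 43/308 × $6,968.79 → $972.91
Total COGS = $11,131.96 + $972.91 = $12,104.87
Ending inventory (cost pool remaining) = $5,995.88
Check: goods available $18,100.75 = COGS $12,104.87 + ending $5,995.88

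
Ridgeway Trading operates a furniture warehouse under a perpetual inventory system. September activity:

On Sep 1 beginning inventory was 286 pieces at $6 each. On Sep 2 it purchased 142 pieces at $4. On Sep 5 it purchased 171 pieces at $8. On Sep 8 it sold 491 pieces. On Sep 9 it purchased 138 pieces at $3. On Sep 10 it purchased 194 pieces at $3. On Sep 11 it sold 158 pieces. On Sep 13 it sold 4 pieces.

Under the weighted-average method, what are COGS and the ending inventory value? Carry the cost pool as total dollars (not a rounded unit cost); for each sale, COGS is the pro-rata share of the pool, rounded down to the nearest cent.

COGS = $3,602.68; ending inventory = $1,045.32

After Sep 1: 286 on hand, pool $1,716.00 (≈ $6.0000 each)
After Sep 2: 428 on hand, pool $2,284.00 (≈ $5.3364 each)
After Sep 5: 599 on hand, pool $3,652.00 (≈ $6.0968 each)
Sep 8, sell 491: 491/599 × $3,652.00 → $2,993.54
After Sep 9: 246 on hand, pool $1,072.46 (≈ $4.3596 each)
After Sep 10: 440 on hand, pool $1,654.46 (≈ $3.7601 each)
Sep 11, sell 158: 158/440 × $1,654.46 → $594.10
Sep 13, sell 4: 4/282 × $1,060.36 → $15.04
Total COGS = $2,993.54 + $594.10 + $15.04 = $3,602.68
Ending inventory (cost pool remaining) = $1,045.32
Check: goods available $4,648.00 = COGS $3,602.68 + ending $1,045.32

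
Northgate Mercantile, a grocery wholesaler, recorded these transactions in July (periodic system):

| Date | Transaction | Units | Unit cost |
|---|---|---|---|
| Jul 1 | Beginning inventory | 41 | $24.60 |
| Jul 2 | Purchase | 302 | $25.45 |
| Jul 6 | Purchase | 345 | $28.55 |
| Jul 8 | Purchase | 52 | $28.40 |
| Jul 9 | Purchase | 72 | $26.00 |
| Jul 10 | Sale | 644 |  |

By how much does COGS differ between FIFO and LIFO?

FIFO COGS: 41 @ $24.60 + 302 @ $25.45 + 301 @ $28.55 = $17,288.05
LIFO COGS: 72 @ $26.00 + 52 @ $28.40 + 345 @ $28.55 + 175 @ $25.45 = $17,652.30
Difference = |$17,288.05 − $17,652.30| = $364.25

$364.25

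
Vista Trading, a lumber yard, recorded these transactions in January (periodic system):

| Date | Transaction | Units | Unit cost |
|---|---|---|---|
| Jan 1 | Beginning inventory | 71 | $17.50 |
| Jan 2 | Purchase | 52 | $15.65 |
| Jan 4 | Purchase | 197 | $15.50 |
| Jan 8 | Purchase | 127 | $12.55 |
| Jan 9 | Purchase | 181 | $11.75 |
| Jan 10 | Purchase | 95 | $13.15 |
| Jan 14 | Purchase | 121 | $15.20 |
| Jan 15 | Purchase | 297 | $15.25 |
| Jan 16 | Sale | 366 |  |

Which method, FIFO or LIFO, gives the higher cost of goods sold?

FIFO

FIFO COGS: 71 @ $17.50 + 52 @ $15.65 + 197 @ $15.50 + 46 @ $12.55 = $5,687.10
LIFO COGS: 297 @ $15.25 + 69 @ $15.20 = $5,578.05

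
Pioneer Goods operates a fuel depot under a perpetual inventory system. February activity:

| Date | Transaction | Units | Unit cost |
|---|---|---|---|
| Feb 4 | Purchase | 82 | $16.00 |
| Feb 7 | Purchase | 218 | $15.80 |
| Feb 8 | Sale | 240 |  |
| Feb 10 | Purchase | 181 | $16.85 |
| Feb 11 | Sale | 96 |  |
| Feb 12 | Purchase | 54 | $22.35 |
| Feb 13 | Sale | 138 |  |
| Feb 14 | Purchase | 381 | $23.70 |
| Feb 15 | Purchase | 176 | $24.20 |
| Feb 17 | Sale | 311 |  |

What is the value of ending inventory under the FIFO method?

Ending inventory = $7,363.90

Feb 8, 240 sold [FIFO — oldest first]: 82 @ $16.00 + 158 @ $15.80 = $3,808.40
Feb 11, 96 sold [FIFO — oldest first]: 60 @ $15.80 + 36 @ $16.85 = $1,554.60
Feb 13, 138 sold [FIFO — oldest first]: 138 @ $16.85 = $2,325.30
Feb 17, 311 sold [FIFO — oldest first]: 7 @ $16.85 + 54 @ $22.35 + 250 @ $23.70 = $7,249.85
Total COGS = $3,808.40 + $1,554.60 + $2,325.30 + $7,249.85 = $14,938.15
Ending inventory: 131 @ $23.70 + 176 @ $24.20 = $7,363.90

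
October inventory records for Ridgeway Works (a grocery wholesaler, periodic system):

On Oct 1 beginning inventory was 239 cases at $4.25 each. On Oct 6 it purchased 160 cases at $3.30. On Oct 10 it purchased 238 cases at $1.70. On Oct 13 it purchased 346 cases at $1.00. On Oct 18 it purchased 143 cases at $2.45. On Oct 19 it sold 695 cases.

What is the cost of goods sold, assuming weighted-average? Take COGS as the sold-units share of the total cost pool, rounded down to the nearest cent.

COGS = $1,632.38

Oct 19, sell 695: 695/1126 × $2,644.70 → $1,632.38
Ending inventory (cost pool remaining) = $1,012.32
Check: goods available $2,644.70 = COGS $1,632.38 + ending $1,012.32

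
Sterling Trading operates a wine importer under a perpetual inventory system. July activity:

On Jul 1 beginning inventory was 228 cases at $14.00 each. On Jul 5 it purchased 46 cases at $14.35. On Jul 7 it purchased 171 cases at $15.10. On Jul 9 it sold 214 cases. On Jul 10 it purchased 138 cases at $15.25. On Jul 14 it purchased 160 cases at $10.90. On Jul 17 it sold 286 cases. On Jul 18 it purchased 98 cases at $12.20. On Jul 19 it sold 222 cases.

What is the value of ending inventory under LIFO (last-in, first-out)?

Ending inventory = $1,666.00

Jul 9, 214 sold [LIFO — newest first]: 171 @ $15.10 + 43 @ $14.35 = $3,199.15
Jul 17, 286 sold [LIFO — newest first]: 160 @ $10.90 + 126 @ $15.25 = $3,665.50
Jul 19, 222 sold [LIFO — newest first]: 98 @ $12.20 + 12 @ $15.25 + 3 @ $14.35 + 109 @ $14.00 = $2,947.65
Total COGS = $3,199.15 + $3,665.50 + $2,947.65 = $9,812.30
Ending inventory: 119 @ $14.00 = $1,666.00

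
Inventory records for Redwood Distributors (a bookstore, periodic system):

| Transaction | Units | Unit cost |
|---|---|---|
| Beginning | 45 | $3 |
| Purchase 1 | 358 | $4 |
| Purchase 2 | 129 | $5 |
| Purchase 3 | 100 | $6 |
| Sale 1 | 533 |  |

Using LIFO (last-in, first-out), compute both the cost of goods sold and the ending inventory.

COGS = $2,461; ending inventory = $351

Sale 1 (533) [LIFO — newest first]: 100 @ $6 + 129 @ $5 + 304 @ $4 = $2,461
Ending inventory: 45 @ $3 + 54 @ $4 = $351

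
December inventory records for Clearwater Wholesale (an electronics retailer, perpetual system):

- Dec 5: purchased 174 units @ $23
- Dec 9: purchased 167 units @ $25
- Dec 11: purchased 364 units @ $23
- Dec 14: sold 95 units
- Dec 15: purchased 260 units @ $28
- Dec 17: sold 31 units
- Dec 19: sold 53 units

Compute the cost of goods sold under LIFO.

COGS = $4,537

Dec 14, 95 sold [LIFO — newest first]: 95 @ $23 = $2,185
Dec 17, 31 sold [LIFO — newest first]: 31 @ $28 = $868
Dec 19, 53 sold [LIFO — newest first]: 53 @ $28 = $1,484
Total COGS = $2,185 + $868 + $1,484 = $4,537
Ending inventory: 174 @ $23 + 167 @ $25 + 269 @ $23 + 176 @ $28 = $19,292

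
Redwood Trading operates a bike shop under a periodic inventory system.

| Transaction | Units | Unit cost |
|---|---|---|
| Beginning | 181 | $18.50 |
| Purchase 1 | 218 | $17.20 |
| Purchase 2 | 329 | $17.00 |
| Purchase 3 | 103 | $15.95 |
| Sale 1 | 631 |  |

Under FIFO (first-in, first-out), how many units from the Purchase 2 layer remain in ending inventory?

Sale 1 (631) [FIFO — oldest first]: 181 @ $18.50 + 218 @ $17.20 + 232 @ $17.00 = $11,042.10
Ending inventory: 97 @ $17.00 + 103 @ $15.95 = $3,291.85

97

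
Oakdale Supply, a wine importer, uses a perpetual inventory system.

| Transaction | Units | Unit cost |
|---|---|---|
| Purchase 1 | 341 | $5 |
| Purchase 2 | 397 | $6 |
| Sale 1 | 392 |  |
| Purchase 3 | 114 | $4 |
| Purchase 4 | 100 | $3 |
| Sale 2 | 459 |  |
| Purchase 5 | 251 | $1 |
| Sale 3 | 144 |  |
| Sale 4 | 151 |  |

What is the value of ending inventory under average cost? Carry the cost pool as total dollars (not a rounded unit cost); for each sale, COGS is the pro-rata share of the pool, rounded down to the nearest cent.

Ending inventory = $118.69

After Purchase 1: 341 on hand, pool $1,705.00 (≈ $5.0000 each)
After Purchase 2: 738 on hand, pool $4,087.00 (≈ $5.5379 each)
Sale 1, sell 392: 392/738 × $4,087.00 → $2,170.87
After Purchase 3: 460 on hand, pool $2,372.13 (≈ $5.1568 each)
After Purchase 4: 560 on hand, pool $2,672.13 (≈ $4.7717 each)
Sale 2, sell 459: 459/560 × $2,672.13 → $2,190.19
After Purchase 5: 352 on hand, pool $732.94 (≈ $2.0822 each)
Sale 3, sell 144: 144/352 × $732.94 → $299.83
Sale 4, sell 151: 151/208 × $433.11 → $314.42
Total COGS = $2,170.87 + $2,190.19 + $299.83 + $314.42 = $4,975.31
Ending inventory (cost pool remaining) = $118.69
Check: goods available $5,094.00 = COGS $4,975.31 + ending $118.69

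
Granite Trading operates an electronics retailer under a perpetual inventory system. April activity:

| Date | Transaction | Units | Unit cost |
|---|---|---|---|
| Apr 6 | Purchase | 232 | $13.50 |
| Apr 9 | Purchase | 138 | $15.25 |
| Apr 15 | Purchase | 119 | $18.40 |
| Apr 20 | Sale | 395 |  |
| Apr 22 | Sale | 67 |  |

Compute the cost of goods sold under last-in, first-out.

Apr 20, 395 sold [LIFO — newest first]: 119 @ $18.40 + 138 @ $15.25 + 138 @ $13.50 = $6,157.10
Apr 22, 67 sold [LIFO — newest first]: 67 @ $13.50 = $904.50
Total COGS = $6,157.10 + $904.50 = $7,061.60
Ending inventory: 27 @ $13.50 = $364.50

COGS = $7,061.60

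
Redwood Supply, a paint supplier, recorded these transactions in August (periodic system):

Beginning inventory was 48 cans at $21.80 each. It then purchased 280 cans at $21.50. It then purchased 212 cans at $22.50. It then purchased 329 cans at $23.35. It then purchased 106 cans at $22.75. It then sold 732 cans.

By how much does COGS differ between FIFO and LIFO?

$371.55

FIFO COGS: 48 @ $21.80 + 280 @ $21.50 + 212 @ $22.50 + 192 @ $23.35 = $16,319.60
LIFO COGS: 106 @ $22.75 + 329 @ $23.35 + 212 @ $22.50 + 85 @ $21.50 = $16,691.15
Difference = |$16,319.60 − $16,691.15| = $371.55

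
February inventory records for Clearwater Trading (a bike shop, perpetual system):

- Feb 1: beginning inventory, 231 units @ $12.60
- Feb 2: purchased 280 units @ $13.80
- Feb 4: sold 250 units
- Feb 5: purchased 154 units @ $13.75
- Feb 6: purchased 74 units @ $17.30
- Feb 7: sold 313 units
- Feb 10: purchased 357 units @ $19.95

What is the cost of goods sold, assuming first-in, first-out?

Feb 4, 250 sold [FIFO — oldest first]: 231 @ $12.60 + 19 @ $13.80 = $3,172.80
Feb 7, 313 sold [FIFO — oldest first]: 261 @ $13.80 + 52 @ $13.75 = $4,316.80
Total COGS = $3,172.80 + $4,316.80 = $7,489.60
Ending inventory: 102 @ $13.75 + 74 @ $17.30 + 357 @ $19.95 = $9,804.85

COGS = $7,489.60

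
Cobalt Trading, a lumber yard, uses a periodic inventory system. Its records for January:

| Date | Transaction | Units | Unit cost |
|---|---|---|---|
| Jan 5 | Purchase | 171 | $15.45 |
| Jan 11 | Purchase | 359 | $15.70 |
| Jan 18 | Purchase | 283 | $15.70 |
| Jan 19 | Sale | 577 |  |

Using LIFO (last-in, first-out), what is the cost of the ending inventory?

Ending inventory = $3,662.45

Jan 19, 577 sold [LIFO — newest first]: 283 @ $15.70 + 294 @ $15.70 = $9,058.90
Ending inventory: 171 @ $15.45 + 65 @ $15.70 = $3,662.45
Check: goods available $12,721.35 = COGS $9,058.90 + ending $3,662.45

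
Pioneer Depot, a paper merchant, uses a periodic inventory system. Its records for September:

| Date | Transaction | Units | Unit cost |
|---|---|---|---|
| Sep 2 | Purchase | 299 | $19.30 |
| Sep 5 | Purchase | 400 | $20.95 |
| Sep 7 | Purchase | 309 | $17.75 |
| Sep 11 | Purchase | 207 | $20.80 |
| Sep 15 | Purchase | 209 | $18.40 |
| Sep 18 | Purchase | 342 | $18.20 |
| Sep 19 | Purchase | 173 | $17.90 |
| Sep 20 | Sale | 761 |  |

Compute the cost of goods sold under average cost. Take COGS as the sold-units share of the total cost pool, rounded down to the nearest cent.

Sep 20, sell 761: 761/1939 × $37,107.75 → $14,563.69
Ending inventory (cost pool remaining) = $22,544.06

COGS = $14,563.69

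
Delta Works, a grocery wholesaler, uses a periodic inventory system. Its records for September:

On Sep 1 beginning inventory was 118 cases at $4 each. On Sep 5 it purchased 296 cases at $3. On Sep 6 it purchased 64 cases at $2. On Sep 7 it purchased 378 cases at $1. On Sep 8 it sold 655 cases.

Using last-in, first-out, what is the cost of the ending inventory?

Sep 8, 655 sold [LIFO — newest first]: 378 @ $1 + 64 @ $2 + 213 @ $3 = $1,145
Ending inventory: 118 @ $4 + 83 @ $3 = $721
Check: goods available $1,866 = COGS $1,145 + ending $721

Ending inventory = $721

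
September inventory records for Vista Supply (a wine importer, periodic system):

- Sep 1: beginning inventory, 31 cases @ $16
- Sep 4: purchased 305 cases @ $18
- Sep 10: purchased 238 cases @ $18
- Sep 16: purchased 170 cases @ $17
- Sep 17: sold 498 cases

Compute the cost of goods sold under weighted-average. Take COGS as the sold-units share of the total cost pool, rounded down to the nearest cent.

COGS = $8,808.70

Sep 17, sell 498: 498/744 × $13,160.00 → $8,808.70
Ending inventory (cost pool remaining) = $4,351.30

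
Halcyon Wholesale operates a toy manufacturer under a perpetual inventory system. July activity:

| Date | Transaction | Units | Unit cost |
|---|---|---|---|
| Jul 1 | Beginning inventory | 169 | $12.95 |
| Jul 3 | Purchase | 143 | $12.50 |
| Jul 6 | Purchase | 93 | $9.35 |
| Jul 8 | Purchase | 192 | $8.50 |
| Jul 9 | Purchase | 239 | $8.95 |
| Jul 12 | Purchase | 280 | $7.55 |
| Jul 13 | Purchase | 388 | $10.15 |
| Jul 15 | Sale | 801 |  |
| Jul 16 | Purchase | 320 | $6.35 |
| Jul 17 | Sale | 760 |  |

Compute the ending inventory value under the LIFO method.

Jul 15, 801 sold [LIFO — newest first]: 388 @ $10.15 + 280 @ $7.55 + 133 @ $8.95 = $7,242.55
Jul 17, 760 sold [LIFO — newest first]: 320 @ $6.35 + 106 @ $8.95 + 192 @ $8.50 + 93 @ $9.35 + 49 @ $12.50 = $6,094.75
Total COGS = $7,242.55 + $6,094.75 = $13,337.30
Ending inventory: 169 @ $12.95 + 94 @ $12.50 = $3,363.55

Ending inventory = $3,363.55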